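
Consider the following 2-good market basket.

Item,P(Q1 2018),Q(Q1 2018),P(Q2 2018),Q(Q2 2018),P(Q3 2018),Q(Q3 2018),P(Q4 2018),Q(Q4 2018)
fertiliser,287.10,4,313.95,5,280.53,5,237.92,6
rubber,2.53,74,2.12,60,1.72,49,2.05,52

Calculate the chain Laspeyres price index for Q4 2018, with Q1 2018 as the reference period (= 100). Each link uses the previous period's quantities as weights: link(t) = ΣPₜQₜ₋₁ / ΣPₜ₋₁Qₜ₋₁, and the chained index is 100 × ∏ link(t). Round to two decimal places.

81.43

Link Q1 2018→Q2 2018:
ΣP(Q2 2018)Q(Q1 2018) = 313.95×4 + 2.12×74 = 1255.8 + 156.88 = 1412.68
ΣP(Q1 2018)Q(Q1 2018) = 287.10×4 + 2.53×74 = 1148.4 + 187.22 = 1335.62
link = 1412.68/1335.62 = 1.057696
Link Q2 2018→Q3 2018:
ΣP(Q3 2018)Q(Q2 2018) = 280.53×5 + 1.72×60 = 1402.65 + 103.2 = 1505.85
ΣP(Q2 2018)Q(Q2 2018) = 313.95×5 + 2.12×60 = 1569.75 + 127.2 = 1696.95
link = 1505.85/1696.95 = 0.887386
Link Q3 2018→Q4 2018:
ΣP(Q4 2018)Q(Q3 2018) = 237.92×5 + 2.05×49 = 1189.6 + 100.45 = 1290.05
ΣP(Q3 2018)Q(Q3 2018) = 280.53×5 + 1.72×49 = 1402.65 + 84.28 = 1486.93
link = 1290.05/1486.93 = 0.867593
Chained index = 100 × 1.057696 × 0.887386 × 0.867593 = 81.4310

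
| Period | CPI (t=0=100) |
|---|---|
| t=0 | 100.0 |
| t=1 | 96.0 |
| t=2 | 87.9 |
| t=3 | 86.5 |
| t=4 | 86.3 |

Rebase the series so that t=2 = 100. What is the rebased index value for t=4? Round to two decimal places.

98.18

Rebased(t=4) = 86.3 / 87.9 × 100 = 98.1797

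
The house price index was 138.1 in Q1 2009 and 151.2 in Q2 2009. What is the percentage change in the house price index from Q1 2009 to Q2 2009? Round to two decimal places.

9.49%

Change = (151.2 − 138.1) / 138.1 × 100
       = 13.1 / 138.1 × 100 = 9.4859%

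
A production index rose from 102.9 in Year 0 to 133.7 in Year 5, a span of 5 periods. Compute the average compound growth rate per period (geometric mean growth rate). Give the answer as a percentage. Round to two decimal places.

5.38%

Growth factor = (133.7/102.9)^(1/5) = (1.299320)^(1/5) = 1.053764
Growth rate = 1.053764 − 1 = 0.053764 = 5.3764%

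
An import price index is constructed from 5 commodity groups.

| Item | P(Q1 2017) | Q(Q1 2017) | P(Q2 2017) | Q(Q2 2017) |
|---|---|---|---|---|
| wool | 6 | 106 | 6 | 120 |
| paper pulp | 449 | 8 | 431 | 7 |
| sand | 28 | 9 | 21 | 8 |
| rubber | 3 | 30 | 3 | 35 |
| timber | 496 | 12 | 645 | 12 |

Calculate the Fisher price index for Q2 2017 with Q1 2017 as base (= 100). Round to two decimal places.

Laspeyres component (base-period weights):
ΣP(Q2 2017)Q(Q1 2017) = 6×106 + 431×8 + 21×9 + 3×30 + 645×12 = 636 + 3448 + 189 + 90 + 7740 = 12103
ΣP(Q1 2017)Q(Q1 2017) = 6×106 + 449×8 + 28×9 + 3×30 + 496×12 = 636 + 3592 + 252 + 90 + 5952 = 10522
L = 12103 / 10522 × 100 = 115.0257
Paasche component (current-period weights):
ΣP(Q2 2017)Q(Q2 2017) = 6×120 + 431×7 + 21×8 + 3×35 + 645×12 = 720 + 3017 + 168 + 105 + 7740 = 11750
ΣP(Q1 2017)Q(Q2 2017) = 6×120 + 449×7 + 28×8 + 3×35 + 496×12 = 720 + 3143 + 224 + 105 + 5952 = 10144
P = 11750 / 10144 × 100 = 115.8320
Fisher = √(L × P) = √(115.0257 × 115.8320) = 115.4281

115.43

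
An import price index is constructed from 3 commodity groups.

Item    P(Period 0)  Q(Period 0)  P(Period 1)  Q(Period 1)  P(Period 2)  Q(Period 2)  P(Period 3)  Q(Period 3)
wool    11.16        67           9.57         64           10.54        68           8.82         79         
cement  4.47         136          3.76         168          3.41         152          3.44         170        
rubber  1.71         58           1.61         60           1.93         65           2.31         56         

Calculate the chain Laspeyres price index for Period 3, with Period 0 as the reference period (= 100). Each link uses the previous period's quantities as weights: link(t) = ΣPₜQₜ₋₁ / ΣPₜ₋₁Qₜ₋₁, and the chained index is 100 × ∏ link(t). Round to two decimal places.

Link Period 0→Period 1:
ΣP(Period 1)Q(Period 0) = 9.57×67 + 3.76×136 + 1.61×58 = 641.19 + 511.36 + 93.38 = 1245.93
ΣP(Period 0)Q(Period 0) = 11.16×67 + 4.47×136 + 1.71×58 = 747.72 + 607.92 + 99.18 = 1454.82
link = 1245.93/1454.82 = 0.856415
Link Period 1→Period 2:
ΣP(Period 2)Q(Period 1) = 10.54×64 + 3.41×168 + 1.93×60 = 674.56 + 572.88 + 115.8 = 1363.24
ΣP(Period 1)Q(Period 1) = 9.57×64 + 3.76×168 + 1.61×60 = 612.48 + 631.68 + 96.6 = 1340.76
link = 1363.24/1340.76 = 1.016767
Link Period 2→Period 3:
ΣP(Period 3)Q(Period 2) = 8.82×68 + 3.44×152 + 2.31×65 = 599.76 + 522.88 + 150.15 = 1272.79
ΣP(Period 2)Q(Period 2) = 10.54×68 + 3.41×152 + 1.93×65 = 716.72 + 518.32 + 125.45 = 1360.49
link = 1272.79/1360.49 = 0.935538
Chained index = 100 × 0.856415 × 1.016767 × 0.935538 = 81.4642

81.46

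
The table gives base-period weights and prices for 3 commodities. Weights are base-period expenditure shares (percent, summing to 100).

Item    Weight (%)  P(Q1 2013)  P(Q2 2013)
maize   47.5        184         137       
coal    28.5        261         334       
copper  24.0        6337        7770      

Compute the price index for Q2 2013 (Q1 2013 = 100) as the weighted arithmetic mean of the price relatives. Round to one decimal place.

maize: 47.5 × (137/184) = 47.5 × 0.744565 = 35.3668
coal: 28.5 × (334/261) = 28.5 × 1.279693 = 36.4713
copper: 24.0 × (7770/6337) = 24.0 × 1.226132 = 29.4272
Index = Σ wᵢ·(p₁ᵢ/p₀ᵢ) = 35.3668 + 36.4713 + 29.4272 = 101.2653

101.3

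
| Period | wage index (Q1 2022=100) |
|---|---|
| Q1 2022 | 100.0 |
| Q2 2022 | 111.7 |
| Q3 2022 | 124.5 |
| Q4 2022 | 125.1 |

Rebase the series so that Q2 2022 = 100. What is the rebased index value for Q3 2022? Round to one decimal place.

111.5

Rebased(Q3 2022) = 124.5 / 111.7 × 100 = 111.4593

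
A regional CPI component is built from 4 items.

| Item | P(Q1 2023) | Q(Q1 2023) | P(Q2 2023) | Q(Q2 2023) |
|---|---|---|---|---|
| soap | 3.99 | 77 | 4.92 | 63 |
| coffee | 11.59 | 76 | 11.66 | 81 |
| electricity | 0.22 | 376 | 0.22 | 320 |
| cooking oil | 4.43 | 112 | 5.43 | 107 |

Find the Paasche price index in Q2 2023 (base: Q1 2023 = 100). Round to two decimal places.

109.87

Paasche price index uses current-period quantities as weights.
ΣP(Q2 2023)·Q(Q2 2023) = 4.92×63 + 11.66×81 + 0.22×320 + 5.43×107 = 309.96 + 944.46 + 70.4 + 581.01 = 1905.83
ΣP(Q1 2023)·Q(Q2 2023) = 3.99×63 + 11.59×81 + 0.22×320 + 4.43×107 = 251.37 + 938.79 + 70.4 + 474.01 = 1734.57
Index = 1905.83 / 1734.57 × 100 = 109.8733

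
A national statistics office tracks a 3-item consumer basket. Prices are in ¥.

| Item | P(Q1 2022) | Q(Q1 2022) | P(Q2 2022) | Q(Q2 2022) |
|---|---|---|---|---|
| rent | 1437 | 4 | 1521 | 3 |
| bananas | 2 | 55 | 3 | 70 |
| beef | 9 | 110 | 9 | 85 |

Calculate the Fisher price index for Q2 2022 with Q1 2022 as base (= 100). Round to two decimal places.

Laspeyres component (base-period weights):
ΣP(Q2 2022)Q(Q1 2022) = 1521×4 + 3×55 + 9×110 = 6084 + 165 + 990 = 7239
ΣP(Q1 2022)Q(Q1 2022) = 1437×4 + 2×55 + 9×110 = 5748 + 110 + 990 = 6848
L = 7239 / 6848 × 100 = 105.7097
Paasche component (current-period weights):
ΣP(Q2 2022)Q(Q2 2022) = 1521×3 + 3×70 + 9×85 = 4563 + 210 + 765 = 5538
ΣP(Q1 2022)Q(Q2 2022) = 1437×3 + 2×70 + 9×85 = 4311 + 140 + 765 = 5216
P = 5538 / 5216 × 100 = 106.1733
Fisher = √(L × P) = √(105.7097 × 106.1733) = 105.9413

105.94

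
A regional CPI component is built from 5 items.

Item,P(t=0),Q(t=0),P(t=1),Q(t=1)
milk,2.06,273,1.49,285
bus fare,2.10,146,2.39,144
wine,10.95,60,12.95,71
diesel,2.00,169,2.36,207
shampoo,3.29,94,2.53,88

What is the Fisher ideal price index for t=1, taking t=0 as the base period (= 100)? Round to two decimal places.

100.52

Laspeyres component (base-period weights):
ΣP(t=1)Q(t=0) = 1.49×273 + 2.39×146 + 12.95×60 + 2.36×169 + 2.53×94 = 406.77 + 348.94 + 777 + 398.84 + 237.82 = 2169.37
ΣP(t=0)Q(t=0) = 2.06×273 + 2.10×146 + 10.95×60 + 2.00×169 + 3.29×94 = 562.38 + 306.6 + 657 + 338 + 309.26 = 2173.24
L = 2169.37 / 2173.24 × 100 = 99.8219
Paasche component (current-period weights):
ΣP(t=1)Q(t=1) = 1.49×285 + 2.39×144 + 12.95×71 + 2.36×207 + 2.53×88 = 424.65 + 344.16 + 919.45 + 488.52 + 222.64 = 2399.42
ΣP(t=0)Q(t=1) = 2.06×285 + 2.10×144 + 10.95×71 + 2.00×207 + 3.29×88 = 587.1 + 302.4 + 777.45 + 414 + 289.52 = 2370.47
P = 2399.42 / 2370.47 × 100 = 101.2213
Fisher = √(L × P) = √(99.8219 × 101.2213) = 100.5192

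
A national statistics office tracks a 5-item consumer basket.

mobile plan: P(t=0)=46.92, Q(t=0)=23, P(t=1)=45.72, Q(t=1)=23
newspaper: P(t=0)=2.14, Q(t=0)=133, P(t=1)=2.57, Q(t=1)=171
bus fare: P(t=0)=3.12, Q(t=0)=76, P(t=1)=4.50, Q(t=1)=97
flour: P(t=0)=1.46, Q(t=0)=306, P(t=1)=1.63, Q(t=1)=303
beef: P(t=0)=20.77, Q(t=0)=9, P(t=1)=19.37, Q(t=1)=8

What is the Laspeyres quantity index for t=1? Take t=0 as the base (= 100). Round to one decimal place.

Laspeyres quantity index uses base-period prices as weights.
ΣP(t=0)·Q(t=1) = 46.92×23 + 2.14×171 + 3.12×97 + 1.46×303 + 20.77×8 = 1079.16 + 365.94 + 302.64 + 442.38 + 166.16 = 2356.28
ΣP(t=0)·Q(t=0) = 46.92×23 + 2.14×133 + 3.12×76 + 1.46×306 + 20.77×9 = 1079.16 + 284.62 + 237.12 + 446.76 + 186.93 = 2234.59
Index = 2356.28 / 2234.59 × 100 = 105.4457

105.4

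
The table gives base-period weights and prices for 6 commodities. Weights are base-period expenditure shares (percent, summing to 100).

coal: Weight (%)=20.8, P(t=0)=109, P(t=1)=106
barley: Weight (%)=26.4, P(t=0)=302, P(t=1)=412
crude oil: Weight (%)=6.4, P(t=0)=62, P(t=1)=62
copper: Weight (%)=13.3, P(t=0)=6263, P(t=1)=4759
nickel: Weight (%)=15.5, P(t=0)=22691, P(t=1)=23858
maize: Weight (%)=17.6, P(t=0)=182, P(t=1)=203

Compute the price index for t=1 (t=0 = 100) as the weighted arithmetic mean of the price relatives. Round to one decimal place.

108.7

coal: 20.8 × (106/109) = 20.8 × 0.972477 = 20.2275
barley: 26.4 × (412/302) = 26.4 × 1.364238 = 36.0159
crude oil: 6.4 × (62/62) = 6.4 × 1.000000 = 6.4000
copper: 13.3 × (4759/6263) = 13.3 × 0.759859 = 10.1061
nickel: 15.5 × (23858/22691) = 15.5 × 1.051430 = 16.2972
maize: 17.6 × (203/182) = 17.6 × 1.115385 = 19.6308
Index = Σ wᵢ·(p₁ᵢ/p₀ᵢ) = 20.2275 + 36.0159 + 6.4000 + 10.1061 + 16.2972 + 19.6308 = 108.6775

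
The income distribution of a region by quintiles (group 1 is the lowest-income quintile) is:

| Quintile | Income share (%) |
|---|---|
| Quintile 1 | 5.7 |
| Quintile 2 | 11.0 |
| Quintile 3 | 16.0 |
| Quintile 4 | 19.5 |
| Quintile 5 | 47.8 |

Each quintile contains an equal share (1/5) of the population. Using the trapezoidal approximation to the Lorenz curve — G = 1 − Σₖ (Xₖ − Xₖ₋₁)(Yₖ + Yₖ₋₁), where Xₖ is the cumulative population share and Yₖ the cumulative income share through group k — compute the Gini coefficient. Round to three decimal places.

0.371

Cumulative income shares Yₖ: 0.0570, 0.1670, 0.3270, 0.5220, 1.0000
Σ (Xₖ−Xₖ₋₁)(Yₖ+Yₖ₋₁) = (1/5)(0.0570+0.0000) + (1/5)(0.1670+0.0570) + (1/5)(0.3270+0.1670) + (1/5)(0.5220+0.3270) + (1/5)(1.0000+0.5220)
  = 0.0114 + 0.0448 + 0.0988 + 0.1698 + 0.3044 = 0.6292
G = 1 − 0.6292 = 0.3708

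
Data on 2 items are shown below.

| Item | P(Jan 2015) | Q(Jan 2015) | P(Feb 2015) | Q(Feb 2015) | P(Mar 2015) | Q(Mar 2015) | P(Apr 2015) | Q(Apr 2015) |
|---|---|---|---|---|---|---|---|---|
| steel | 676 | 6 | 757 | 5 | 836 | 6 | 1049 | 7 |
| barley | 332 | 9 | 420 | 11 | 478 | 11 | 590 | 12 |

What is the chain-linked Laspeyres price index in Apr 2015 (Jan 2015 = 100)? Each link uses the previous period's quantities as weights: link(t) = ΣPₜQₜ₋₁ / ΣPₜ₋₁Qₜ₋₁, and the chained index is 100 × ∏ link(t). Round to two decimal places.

165.07

Link Jan 2015→Feb 2015:
ΣP(Feb 2015)Q(Jan 2015) = 757×6 + 420×9 = 4542 + 3780 = 8322
ΣP(Jan 2015)Q(Jan 2015) = 676×6 + 332×9 = 4056 + 2988 = 7044
link = 8322/7044 = 1.181431
Link Feb 2015→Mar 2015:
ΣP(Mar 2015)Q(Feb 2015) = 836×5 + 478×11 = 4180 + 5258 = 9438
ΣP(Feb 2015)Q(Feb 2015) = 757×5 + 420×11 = 3785 + 4620 = 8405
link = 9438/8405 = 1.122903
Link Mar 2015→Apr 2015:
ΣP(Apr 2015)Q(Mar 2015) = 1049×6 + 590×11 = 6294 + 6490 = 12784
ΣP(Mar 2015)Q(Mar 2015) = 836×6 + 478×11 = 5016 + 5258 = 10274
link = 12784/10274 = 1.244306
Chained index = 100 × 1.181431 × 1.122903 × 1.244306 = 165.0737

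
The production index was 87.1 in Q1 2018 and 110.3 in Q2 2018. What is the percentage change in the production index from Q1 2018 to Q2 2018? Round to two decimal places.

26.64%

Change = (110.3 − 87.1) / 87.1 × 100
       = 23.2 / 87.1 × 100 = 26.6361%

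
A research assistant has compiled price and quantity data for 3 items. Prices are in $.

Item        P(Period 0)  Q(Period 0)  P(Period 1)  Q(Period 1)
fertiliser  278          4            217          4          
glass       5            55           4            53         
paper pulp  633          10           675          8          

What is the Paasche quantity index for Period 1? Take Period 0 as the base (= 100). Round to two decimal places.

82.67

Paasche quantity index uses current-period prices as weights.
ΣP(Period 1)·Q(Period 1) = 217×4 + 4×53 + 675×8 = 868 + 212 + 5400 = 6480
ΣP(Period 1)·Q(Period 0) = 217×4 + 4×55 + 675×10 = 868 + 220 + 6750 = 7838
Index = 6480 / 7838 × 100 = 82.6742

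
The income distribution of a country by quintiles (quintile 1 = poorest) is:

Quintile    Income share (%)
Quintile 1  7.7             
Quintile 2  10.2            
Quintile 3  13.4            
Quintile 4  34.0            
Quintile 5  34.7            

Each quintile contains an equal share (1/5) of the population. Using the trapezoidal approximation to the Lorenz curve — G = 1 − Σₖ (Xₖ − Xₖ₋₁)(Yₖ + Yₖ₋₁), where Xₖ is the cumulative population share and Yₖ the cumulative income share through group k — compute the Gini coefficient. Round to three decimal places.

0.311

Cumulative income shares Yₖ: 0.0770, 0.1790, 0.3130, 0.6530, 1.0000
Σ (Xₖ−Xₖ₋₁)(Yₖ+Yₖ₋₁) = (1/5)(0.0770+0.0000) + (1/5)(0.1790+0.0770) + (1/5)(0.3130+0.1790) + (1/5)(0.6530+0.3130) + (1/5)(1.0000+0.6530)
  = 0.0154 + 0.0512 + 0.0984 + 0.1932 + 0.3306 = 0.6888
G = 1 − 0.6888 = 0.3112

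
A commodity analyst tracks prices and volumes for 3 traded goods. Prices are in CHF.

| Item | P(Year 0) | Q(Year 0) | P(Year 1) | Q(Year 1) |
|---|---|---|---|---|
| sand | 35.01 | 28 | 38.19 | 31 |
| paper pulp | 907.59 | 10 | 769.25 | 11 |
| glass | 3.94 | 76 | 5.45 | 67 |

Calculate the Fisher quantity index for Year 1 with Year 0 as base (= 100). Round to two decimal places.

Laspeyres component (base-period weights):
ΣP(Year 0)Q(Year 1) = 35.01×31 + 907.59×11 + 3.94×67 = 1085.31 + 9983.49 + 263.98 = 11332.78
ΣP(Year 0)Q(Year 0) = 35.01×28 + 907.59×10 + 3.94×76 = 980.28 + 9075.9 + 299.44 = 10355.62
L = 11332.78 / 10355.62 × 100 = 109.4360
Paasche component (current-period weights):
ΣP(Year 1)Q(Year 1) = 38.19×31 + 769.25×11 + 5.45×67 = 1183.89 + 8461.75 + 365.15 = 10010.79
ΣP(Year 1)Q(Year 0) = 38.19×28 + 769.25×10 + 5.45×76 = 1069.32 + 7692.5 + 414.2 = 9176.02
P = 10010.79 / 9176.02 × 100 = 109.0973
Fisher = √(L × P) = √(109.4360 × 109.0973) = 109.2665

109.27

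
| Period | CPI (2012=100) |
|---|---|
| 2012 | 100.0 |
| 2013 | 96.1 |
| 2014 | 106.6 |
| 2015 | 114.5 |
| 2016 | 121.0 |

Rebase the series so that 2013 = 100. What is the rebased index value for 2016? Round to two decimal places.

Rebased(2016) = 121.0 / 96.1 × 100 = 125.9105

125.91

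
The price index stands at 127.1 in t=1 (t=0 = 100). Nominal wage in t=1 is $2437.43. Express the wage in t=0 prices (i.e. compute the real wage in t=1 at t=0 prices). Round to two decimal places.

1917.73

Real = Nominal ÷ (Index/100) = 2437.43 ÷ (127.1/100)
     = 2437.43 ÷ 1.271 = 1917.7262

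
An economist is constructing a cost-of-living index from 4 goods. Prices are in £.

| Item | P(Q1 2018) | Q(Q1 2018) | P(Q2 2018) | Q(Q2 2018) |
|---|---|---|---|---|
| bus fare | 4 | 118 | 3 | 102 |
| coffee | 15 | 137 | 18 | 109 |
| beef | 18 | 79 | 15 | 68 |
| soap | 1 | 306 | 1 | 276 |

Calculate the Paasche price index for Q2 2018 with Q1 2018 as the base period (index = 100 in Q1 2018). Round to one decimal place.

100.6

Paasche price index uses current-period quantities as weights.
ΣP(Q2 2018)·Q(Q2 2018) = 3×102 + 18×109 + 15×68 + 1×276 = 306 + 1962 + 1020 + 276 = 3564
ΣP(Q1 2018)·Q(Q2 2018) = 4×102 + 15×109 + 18×68 + 1×276 = 408 + 1635 + 1224 + 276 = 3543
Index = 3564 / 3543 × 100 = 100.5927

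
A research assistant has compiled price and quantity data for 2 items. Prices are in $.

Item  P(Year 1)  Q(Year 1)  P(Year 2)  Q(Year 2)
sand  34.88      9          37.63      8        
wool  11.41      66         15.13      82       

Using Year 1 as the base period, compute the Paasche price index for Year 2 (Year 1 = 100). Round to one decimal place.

126.9

Paasche price index uses current-period quantities as weights.
ΣP(Year 2)·Q(Year 2) = 37.63×8 + 15.13×82 = 301.04 + 1240.66 = 1541.7
ΣP(Year 1)·Q(Year 2) = 34.88×8 + 11.41×82 = 279.04 + 935.62 = 1214.66
Index = 1541.7 / 1214.66 × 100 = 126.9244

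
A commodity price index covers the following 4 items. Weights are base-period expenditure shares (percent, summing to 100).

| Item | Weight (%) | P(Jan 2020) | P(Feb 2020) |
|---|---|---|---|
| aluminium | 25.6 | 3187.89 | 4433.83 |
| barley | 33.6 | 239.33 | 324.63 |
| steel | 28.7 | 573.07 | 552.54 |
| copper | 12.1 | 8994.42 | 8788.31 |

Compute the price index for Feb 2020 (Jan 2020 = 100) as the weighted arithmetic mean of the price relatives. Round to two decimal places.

120.68

aluminium: 25.6 × (4433.83/3187.89) = 25.6 × 1.390835 = 35.6054
barley: 33.6 × (324.63/239.33) = 33.6 × 1.356412 = 45.5754
steel: 28.7 × (552.54/573.07) = 28.7 × 0.964175 = 27.6718
copper: 12.1 × (8788.31/8994.42) = 12.1 × 0.977085 = 11.8227
Index = Σ wᵢ·(p₁ᵢ/p₀ᵢ) = 35.6054 + 45.5754 + 27.6718 + 11.8227 = 120.6754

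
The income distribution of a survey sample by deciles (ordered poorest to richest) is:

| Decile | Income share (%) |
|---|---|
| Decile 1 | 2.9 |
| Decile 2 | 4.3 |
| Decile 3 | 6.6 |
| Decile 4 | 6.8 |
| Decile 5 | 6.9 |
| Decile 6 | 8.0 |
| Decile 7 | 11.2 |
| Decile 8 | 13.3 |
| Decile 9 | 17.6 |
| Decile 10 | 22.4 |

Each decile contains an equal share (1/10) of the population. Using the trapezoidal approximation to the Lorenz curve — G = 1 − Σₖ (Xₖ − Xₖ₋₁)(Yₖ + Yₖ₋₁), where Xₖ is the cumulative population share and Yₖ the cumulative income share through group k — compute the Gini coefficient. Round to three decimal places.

Cumulative income shares Yₖ: 0.0290, 0.0720, 0.1380, 0.2060, 0.2750, 0.3550, 0.4670, 0.6000, 0.7760, 1.0000
Σ (Xₖ−Xₖ₋₁)(Yₖ+Yₖ₋₁) = (1/10)(0.0290+0.0000) + (1/10)(0.0720+0.0290) + (1/10)(0.1380+0.0720) + (1/10)(0.2060+0.1380) + (1/10)(0.2750+0.2060) + (1/10)(0.3550+0.2750) + (1/10)(0.4670+0.3550) + (1/10)(0.6000+0.4670) + (1/10)(0.7760+0.6000) + (1/10)(1.0000+0.7760)
  = 0.0029 + 0.0101 + 0.0210 + 0.0344 + 0.0481 + 0.0630 + 0.0822 + 0.1067 + 0.1376 + 0.1776 = 0.6836
G = 1 − 0.6836 = 0.3164

0.316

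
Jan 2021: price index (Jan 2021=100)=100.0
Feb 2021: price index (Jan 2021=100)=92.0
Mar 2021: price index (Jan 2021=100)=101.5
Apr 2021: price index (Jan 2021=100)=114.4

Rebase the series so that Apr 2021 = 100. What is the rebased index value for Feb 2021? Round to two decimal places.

80.42

Rebased(Feb 2021) = 92.0 / 114.4 × 100 = 80.4196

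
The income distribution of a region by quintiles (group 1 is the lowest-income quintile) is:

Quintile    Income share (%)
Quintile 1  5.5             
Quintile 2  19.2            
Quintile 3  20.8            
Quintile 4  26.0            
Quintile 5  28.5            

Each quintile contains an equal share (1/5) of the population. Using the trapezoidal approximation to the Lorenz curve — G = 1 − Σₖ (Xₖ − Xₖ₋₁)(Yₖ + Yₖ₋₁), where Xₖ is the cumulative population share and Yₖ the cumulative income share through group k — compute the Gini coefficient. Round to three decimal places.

Cumulative income shares Yₖ: 0.0550, 0.2470, 0.4550, 0.7150, 1.0000
Σ (Xₖ−Xₖ₋₁)(Yₖ+Yₖ₋₁) = (1/5)(0.0550+0.0000) + (1/5)(0.2470+0.0550) + (1/5)(0.4550+0.2470) + (1/5)(0.7150+0.4550) + (1/5)(1.0000+0.7150)
  = 0.0110 + 0.0604 + 0.1404 + 0.2340 + 0.3430 = 0.7888
G = 1 − 0.7888 = 0.2112

0.211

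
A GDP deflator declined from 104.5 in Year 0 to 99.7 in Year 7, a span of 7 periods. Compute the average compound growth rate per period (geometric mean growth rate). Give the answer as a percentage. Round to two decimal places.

-0.67%

Growth factor = (99.7/104.5)^(1/7) = (0.954067)^(1/7) = 0.993305
Growth rate = 0.993305 − 1 = -0.006695 = -0.6695%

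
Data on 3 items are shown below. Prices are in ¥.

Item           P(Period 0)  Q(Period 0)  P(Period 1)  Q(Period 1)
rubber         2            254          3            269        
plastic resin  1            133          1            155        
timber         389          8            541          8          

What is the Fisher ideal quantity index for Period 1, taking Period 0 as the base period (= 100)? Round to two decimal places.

Laspeyres component (base-period weights):
ΣP(Period 0)Q(Period 1) = 2×269 + 1×155 + 389×8 = 538 + 155 + 3112 = 3805
ΣP(Period 0)Q(Period 0) = 2×254 + 1×133 + 389×8 = 508 + 133 + 3112 = 3753
L = 3805 / 3753 × 100 = 101.3856
Paasche component (current-period weights):
ΣP(Period 1)Q(Period 1) = 3×269 + 1×155 + 541×8 = 807 + 155 + 4328 = 5290
ΣP(Period 1)Q(Period 0) = 3×254 + 1×133 + 541×8 = 762 + 133 + 4328 = 5223
P = 5290 / 5223 × 100 = 101.2828
Fisher = √(L × P) = √(101.3856 × 101.2828) = 101.3342

101.33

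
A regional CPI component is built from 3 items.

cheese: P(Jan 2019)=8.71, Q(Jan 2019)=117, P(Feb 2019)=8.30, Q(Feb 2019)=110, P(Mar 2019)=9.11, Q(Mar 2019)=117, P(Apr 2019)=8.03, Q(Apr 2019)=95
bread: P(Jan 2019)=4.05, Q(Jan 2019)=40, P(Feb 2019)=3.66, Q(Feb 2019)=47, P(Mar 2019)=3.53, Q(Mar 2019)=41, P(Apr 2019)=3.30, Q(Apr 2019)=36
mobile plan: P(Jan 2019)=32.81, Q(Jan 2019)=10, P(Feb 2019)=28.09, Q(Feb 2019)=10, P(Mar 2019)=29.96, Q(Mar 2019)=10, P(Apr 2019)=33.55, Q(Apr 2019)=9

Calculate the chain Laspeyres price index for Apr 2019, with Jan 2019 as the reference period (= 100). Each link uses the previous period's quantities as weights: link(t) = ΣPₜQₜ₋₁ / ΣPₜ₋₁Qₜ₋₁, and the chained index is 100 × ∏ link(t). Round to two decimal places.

92.97

Link Jan 2019→Feb 2019:
ΣP(Feb 2019)Q(Jan 2019) = 8.30×117 + 3.66×40 + 28.09×10 = 971.1 + 146.4 + 280.9 = 1398.4
ΣP(Jan 2019)Q(Jan 2019) = 8.71×117 + 4.05×40 + 32.81×10 = 1019.07 + 162 + 328.1 = 1509.17
link = 1398.4/1509.17 = 0.926602
Link Feb 2019→Mar 2019:
ΣP(Mar 2019)Q(Feb 2019) = 9.11×110 + 3.53×47 + 29.96×10 = 1002.1 + 165.91 + 299.6 = 1467.61
ΣP(Feb 2019)Q(Feb 2019) = 8.30×110 + 3.66×47 + 28.09×10 = 913 + 172.02 + 280.9 = 1365.92
link = 1467.61/1365.92 = 1.074448
Link Mar 2019→Apr 2019:
ΣP(Apr 2019)Q(Mar 2019) = 8.03×117 + 3.30×41 + 33.55×10 = 939.51 + 135.3 + 335.5 = 1410.31
ΣP(Mar 2019)Q(Mar 2019) = 9.11×117 + 3.53×41 + 29.96×10 = 1065.87 + 144.73 + 299.6 = 1510.2
link = 1410.31/1510.2 = 0.933856
Chained index = 100 × 0.926602 × 1.074448 × 0.933856 = 92.9734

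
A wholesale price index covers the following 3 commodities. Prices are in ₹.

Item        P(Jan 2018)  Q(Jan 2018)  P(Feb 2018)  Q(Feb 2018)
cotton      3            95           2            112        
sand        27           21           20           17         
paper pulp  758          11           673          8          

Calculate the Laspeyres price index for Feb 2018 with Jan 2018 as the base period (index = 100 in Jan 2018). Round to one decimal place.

87.2

Laspeyres price index uses base-period quantities as weights.
ΣP(Feb 2018)·Q(Jan 2018) = 2×95 + 20×21 + 673×11 = 190 + 420 + 7403 = 8013
ΣP(Jan 2018)·Q(Jan 2018) = 3×95 + 27×21 + 758×11 = 285 + 567 + 8338 = 9190
Index = 8013 / 9190 × 100 = 87.1926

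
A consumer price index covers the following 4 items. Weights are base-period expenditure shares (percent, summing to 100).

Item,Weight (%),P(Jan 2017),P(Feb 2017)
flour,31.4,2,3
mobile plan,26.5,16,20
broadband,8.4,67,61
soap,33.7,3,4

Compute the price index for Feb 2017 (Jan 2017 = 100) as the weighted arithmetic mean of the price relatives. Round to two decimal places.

flour: 31.4 × (3/2) = 31.4 × 1.500000 = 47.1000
mobile plan: 26.5 × (20/16) = 26.5 × 1.250000 = 33.1250
broadband: 8.4 × (61/67) = 8.4 × 0.910448 = 7.6478
soap: 33.7 × (4/3) = 33.7 × 1.333333 = 44.9333
Index = Σ wᵢ·(p₁ᵢ/p₀ᵢ) = 47.1000 + 33.1250 + 7.6478 + 44.9333 = 132.8061

132.81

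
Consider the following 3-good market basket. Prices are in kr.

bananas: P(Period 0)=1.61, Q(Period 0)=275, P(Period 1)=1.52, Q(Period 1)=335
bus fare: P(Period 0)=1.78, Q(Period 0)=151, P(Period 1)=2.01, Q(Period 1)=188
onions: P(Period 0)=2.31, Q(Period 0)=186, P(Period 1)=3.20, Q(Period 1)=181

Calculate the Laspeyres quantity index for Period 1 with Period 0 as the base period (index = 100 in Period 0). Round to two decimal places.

113.22

Laspeyres quantity index uses base-period prices as weights.
ΣP(Period 0)·Q(Period 1) = 1.61×335 + 1.78×188 + 2.31×181 = 539.35 + 334.64 + 418.11 = 1292.1
ΣP(Period 0)·Q(Period 0) = 1.61×275 + 1.78×151 + 2.31×186 = 442.75 + 268.78 + 429.66 = 1141.19
Index = 1292.1 / 1141.19 × 100 = 113.2239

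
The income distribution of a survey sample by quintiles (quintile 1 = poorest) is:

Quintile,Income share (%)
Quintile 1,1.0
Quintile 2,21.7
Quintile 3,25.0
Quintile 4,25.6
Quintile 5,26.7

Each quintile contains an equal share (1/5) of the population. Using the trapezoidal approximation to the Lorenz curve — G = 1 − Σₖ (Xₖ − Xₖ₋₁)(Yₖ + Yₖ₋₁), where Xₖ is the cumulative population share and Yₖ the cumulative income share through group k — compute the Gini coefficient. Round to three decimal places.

0.221

Cumulative income shares Yₖ: 0.0100, 0.2270, 0.4770, 0.7330, 1.0000
Σ (Xₖ−Xₖ₋₁)(Yₖ+Yₖ₋₁) = (1/5)(0.0100+0.0000) + (1/5)(0.2270+0.0100) + (1/5)(0.4770+0.2270) + (1/5)(0.7330+0.4770) + (1/5)(1.0000+0.7330)
  = 0.0020 + 0.0474 + 0.1408 + 0.2420 + 0.3466 = 0.7788
G = 1 − 0.7788 = 0.2212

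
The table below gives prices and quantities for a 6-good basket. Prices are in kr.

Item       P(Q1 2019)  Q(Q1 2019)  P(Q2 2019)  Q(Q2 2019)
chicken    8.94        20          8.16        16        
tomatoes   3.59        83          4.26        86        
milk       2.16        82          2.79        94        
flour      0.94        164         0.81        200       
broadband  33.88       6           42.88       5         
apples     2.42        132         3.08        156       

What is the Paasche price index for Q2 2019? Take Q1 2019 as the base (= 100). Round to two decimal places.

116.29

Paasche price index uses current-period quantities as weights.
ΣP(Q2 2019)·Q(Q2 2019) = 8.16×16 + 4.26×86 + 2.79×94 + 0.81×200 + 42.88×5 + 3.08×156 = 130.56 + 366.36 + 262.26 + 162 + 214.4 + 480.48 = 1616.06
ΣP(Q1 2019)·Q(Q2 2019) = 8.94×16 + 3.59×86 + 2.16×94 + 0.94×200 + 33.88×5 + 2.42×156 = 143.04 + 308.74 + 203.04 + 188 + 169.4 + 377.52 = 1389.74
Index = 1616.06 / 1389.74 × 100 = 116.2851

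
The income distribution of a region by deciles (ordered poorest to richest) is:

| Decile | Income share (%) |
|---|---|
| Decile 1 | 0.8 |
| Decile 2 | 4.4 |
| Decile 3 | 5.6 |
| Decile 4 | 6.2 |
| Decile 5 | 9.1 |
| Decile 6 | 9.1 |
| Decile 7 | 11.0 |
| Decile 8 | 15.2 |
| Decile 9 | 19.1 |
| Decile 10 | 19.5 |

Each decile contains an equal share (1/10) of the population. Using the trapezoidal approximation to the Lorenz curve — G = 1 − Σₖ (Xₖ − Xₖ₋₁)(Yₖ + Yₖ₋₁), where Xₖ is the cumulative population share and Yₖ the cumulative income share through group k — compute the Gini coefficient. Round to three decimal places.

0.334

Cumulative income shares Yₖ: 0.0080, 0.0520, 0.1080, 0.1700, 0.2610, 0.3520, 0.4620, 0.6140, 0.8050, 1.0000
Σ (Xₖ−Xₖ₋₁)(Yₖ+Yₖ₋₁) = (1/10)(0.0080+0.0000) + (1/10)(0.0520+0.0080) + (1/10)(0.1080+0.0520) + (1/10)(0.1700+0.1080) + (1/10)(0.2610+0.1700) + (1/10)(0.3520+0.2610) + (1/10)(0.4620+0.3520) + (1/10)(0.6140+0.4620) + (1/10)(0.8050+0.6140) + (1/10)(1.0000+0.8050)
  = 0.0008 + 0.0060 + 0.0160 + 0.0278 + 0.0431 + 0.0613 + 0.0814 + 0.1076 + 0.1419 + 0.1805 = 0.6664
G = 1 − 0.6664 = 0.3336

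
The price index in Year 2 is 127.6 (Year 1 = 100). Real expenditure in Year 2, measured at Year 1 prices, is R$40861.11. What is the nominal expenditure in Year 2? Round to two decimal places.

Nominal = Real × (Index/100) = 40861.11 × (127.6/100)
        = 40861.11 × 1.276 = 52138.7764

52138.78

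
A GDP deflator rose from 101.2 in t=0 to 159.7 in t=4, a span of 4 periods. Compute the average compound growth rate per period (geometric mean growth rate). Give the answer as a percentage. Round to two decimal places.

12.08%

Growth factor = (159.7/101.2)^(1/4) = (1.578063)^(1/4) = 1.120808
Growth rate = 1.120808 − 1 = 0.120808 = 12.0808%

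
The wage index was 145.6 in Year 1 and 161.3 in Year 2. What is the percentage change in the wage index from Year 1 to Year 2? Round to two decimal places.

10.78%

Change = (161.3 − 145.6) / 145.6 × 100
       = 15.7 / 145.6 × 100 = 10.7830%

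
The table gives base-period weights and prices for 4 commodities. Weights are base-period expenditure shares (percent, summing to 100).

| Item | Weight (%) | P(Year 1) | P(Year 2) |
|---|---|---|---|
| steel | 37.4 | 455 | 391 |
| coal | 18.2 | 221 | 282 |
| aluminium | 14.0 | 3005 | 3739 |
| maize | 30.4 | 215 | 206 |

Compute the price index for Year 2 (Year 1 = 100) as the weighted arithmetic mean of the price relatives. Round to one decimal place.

101.9

steel: 37.4 × (391/455) = 37.4 × 0.859341 = 32.1393
coal: 18.2 × (282/221) = 18.2 × 1.276018 = 23.2235
aluminium: 14.0 × (3739/3005) = 14.0 × 1.244260 = 17.4196
maize: 30.4 × (206/215) = 30.4 × 0.958140 = 29.1274
Index = Σ wᵢ·(p₁ᵢ/p₀ᵢ) = 32.1393 + 23.2235 + 17.4196 + 29.1274 = 101.9099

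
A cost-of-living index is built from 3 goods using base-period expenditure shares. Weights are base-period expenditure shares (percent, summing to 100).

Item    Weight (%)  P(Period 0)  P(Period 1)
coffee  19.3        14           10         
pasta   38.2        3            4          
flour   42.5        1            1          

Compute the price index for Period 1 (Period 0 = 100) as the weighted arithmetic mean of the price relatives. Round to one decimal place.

coffee: 19.3 × (10/14) = 19.3 × 0.714286 = 13.7857
pasta: 38.2 × (4/3) = 38.2 × 1.333333 = 50.9333
flour: 42.5 × (1/1) = 42.5 × 1.000000 = 42.5000
Index = Σ wᵢ·(p₁ᵢ/p₀ᵢ) = 13.7857 + 50.9333 + 42.5000 = 107.2190

107.2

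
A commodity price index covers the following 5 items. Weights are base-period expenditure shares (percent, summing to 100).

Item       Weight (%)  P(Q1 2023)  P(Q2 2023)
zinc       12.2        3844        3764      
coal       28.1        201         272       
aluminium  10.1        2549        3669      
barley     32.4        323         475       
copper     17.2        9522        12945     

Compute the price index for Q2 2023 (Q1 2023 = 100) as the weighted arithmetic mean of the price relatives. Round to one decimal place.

zinc: 12.2 × (3764/3844) = 12.2 × 0.979188 = 11.9461
coal: 28.1 × (272/201) = 28.1 × 1.353234 = 38.0259
aluminium: 10.1 × (3669/2549) = 10.1 × 1.439388 = 14.5378
barley: 32.4 × (475/323) = 32.4 × 1.470588 = 47.6471
copper: 17.2 × (12945/9522) = 17.2 × 1.359483 = 23.3831
Index = Σ wᵢ·(p₁ᵢ/p₀ᵢ) = 11.9461 + 38.0259 + 14.5378 + 47.6471 + 23.3831 = 135.5400

135.5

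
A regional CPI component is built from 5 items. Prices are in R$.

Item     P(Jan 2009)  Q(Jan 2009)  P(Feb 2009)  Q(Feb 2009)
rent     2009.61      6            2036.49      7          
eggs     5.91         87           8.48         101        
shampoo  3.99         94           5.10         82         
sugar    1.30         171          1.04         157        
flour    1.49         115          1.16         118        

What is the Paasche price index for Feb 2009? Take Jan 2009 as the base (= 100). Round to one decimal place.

103.0

Paasche price index uses current-period quantities as weights.
ΣP(Feb 2009)·Q(Feb 2009) = 2036.49×7 + 8.48×101 + 5.10×82 + 1.04×157 + 1.16×118 = 14255.43 + 856.48 + 418.2 + 163.28 + 136.88 = 15830.27
ΣP(Jan 2009)·Q(Feb 2009) = 2009.61×7 + 5.91×101 + 3.99×82 + 1.30×157 + 1.49×118 = 14067.27 + 596.91 + 327.18 + 204.1 + 175.82 = 15371.28
Index = 15830.27 / 15371.28 × 100 = 102.9860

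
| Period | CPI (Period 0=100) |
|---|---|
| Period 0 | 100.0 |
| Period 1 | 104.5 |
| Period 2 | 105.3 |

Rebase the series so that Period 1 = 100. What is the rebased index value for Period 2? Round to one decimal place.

100.8

Rebased(Period 2) = 105.3 / 104.5 × 100 = 100.7656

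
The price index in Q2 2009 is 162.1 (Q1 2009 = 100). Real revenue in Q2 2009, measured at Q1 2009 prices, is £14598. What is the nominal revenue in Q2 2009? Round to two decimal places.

23663.36

Nominal = Real × (Index/100) = 14598 × (162.1/100)
        = 14598 × 1.621 = 23663.3580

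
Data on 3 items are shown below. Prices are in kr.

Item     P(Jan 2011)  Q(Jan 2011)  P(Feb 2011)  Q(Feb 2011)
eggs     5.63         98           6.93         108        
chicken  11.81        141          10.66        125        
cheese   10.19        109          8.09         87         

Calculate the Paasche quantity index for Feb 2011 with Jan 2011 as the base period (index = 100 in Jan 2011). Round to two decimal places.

90.89

Paasche quantity index uses current-period prices as weights.
ΣP(Feb 2011)·Q(Feb 2011) = 6.93×108 + 10.66×125 + 8.09×87 = 748.44 + 1332.5 + 703.83 = 2784.77
ΣP(Feb 2011)·Q(Jan 2011) = 6.93×98 + 10.66×141 + 8.09×109 = 679.14 + 1503.06 + 881.81 = 3064.01
Index = 2784.77 / 3064.01 × 100 = 90.8865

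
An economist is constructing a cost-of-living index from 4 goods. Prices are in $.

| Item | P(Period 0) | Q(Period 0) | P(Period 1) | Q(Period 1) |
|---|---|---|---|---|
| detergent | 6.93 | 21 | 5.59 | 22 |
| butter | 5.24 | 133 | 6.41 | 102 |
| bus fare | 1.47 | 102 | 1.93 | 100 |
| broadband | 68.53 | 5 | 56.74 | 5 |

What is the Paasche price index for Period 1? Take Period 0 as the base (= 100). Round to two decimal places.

106.54

Paasche price index uses current-period quantities as weights.
ΣP(Period 1)·Q(Period 1) = 5.59×22 + 6.41×102 + 1.93×100 + 56.74×5 = 122.98 + 653.82 + 193 + 283.7 = 1253.5
ΣP(Period 0)·Q(Period 1) = 6.93×22 + 5.24×102 + 1.47×100 + 68.53×5 = 152.46 + 534.48 + 147 + 342.65 = 1176.59
Index = 1253.5 / 1176.59 × 100 = 106.5367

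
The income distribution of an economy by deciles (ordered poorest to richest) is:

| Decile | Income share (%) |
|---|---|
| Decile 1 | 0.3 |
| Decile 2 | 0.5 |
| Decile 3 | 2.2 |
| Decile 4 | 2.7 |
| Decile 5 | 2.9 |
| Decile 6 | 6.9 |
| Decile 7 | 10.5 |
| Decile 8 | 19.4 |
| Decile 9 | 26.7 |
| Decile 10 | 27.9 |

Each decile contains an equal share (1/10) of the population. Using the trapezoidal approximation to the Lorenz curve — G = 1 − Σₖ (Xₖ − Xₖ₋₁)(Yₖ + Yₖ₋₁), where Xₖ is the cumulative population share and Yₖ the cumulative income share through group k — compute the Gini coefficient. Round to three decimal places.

0.545

Cumulative income shares Yₖ: 0.0030, 0.0080, 0.0300, 0.0570, 0.0860, 0.1550, 0.2600, 0.4540, 0.7210, 1.0000
Σ (Xₖ−Xₖ₋₁)(Yₖ+Yₖ₋₁) = (1/10)(0.0030+0.0000) + (1/10)(0.0080+0.0030) + (1/10)(0.0300+0.0080) + (1/10)(0.0570+0.0300) + (1/10)(0.0860+0.0570) + (1/10)(0.1550+0.0860) + (1/10)(0.2600+0.1550) + (1/10)(0.4540+0.2600) + (1/10)(0.7210+0.4540) + (1/10)(1.0000+0.7210)
  = 0.0003 + 0.0011 + 0.0038 + 0.0087 + 0.0143 + 0.0241 + 0.0415 + 0.0714 + 0.1175 + 0.1721 = 0.4548
G = 1 − 0.4548 = 0.5452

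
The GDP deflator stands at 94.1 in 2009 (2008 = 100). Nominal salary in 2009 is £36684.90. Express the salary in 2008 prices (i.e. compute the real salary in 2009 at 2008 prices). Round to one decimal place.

Real = Nominal ÷ (Index/100) = 36684.90 ÷ (94.1/100)
     = 36684.90 ÷ 0.941 = 38985.0159

38985.0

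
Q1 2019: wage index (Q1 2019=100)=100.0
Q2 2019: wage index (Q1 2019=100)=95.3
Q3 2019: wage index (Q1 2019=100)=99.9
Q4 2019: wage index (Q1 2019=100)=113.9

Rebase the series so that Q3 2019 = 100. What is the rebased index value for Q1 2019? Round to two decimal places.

Rebased(Q1 2019) = 100.0 / 99.9 × 100 = 100.1001

100.10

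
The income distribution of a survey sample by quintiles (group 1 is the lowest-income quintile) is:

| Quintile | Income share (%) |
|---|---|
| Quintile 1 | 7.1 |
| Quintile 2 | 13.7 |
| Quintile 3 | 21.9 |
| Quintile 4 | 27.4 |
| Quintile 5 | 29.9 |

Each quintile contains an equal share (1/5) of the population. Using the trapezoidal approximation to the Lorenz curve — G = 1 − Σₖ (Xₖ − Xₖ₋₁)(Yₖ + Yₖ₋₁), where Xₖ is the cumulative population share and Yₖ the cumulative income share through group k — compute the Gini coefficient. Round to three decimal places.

0.237

Cumulative income shares Yₖ: 0.0710, 0.2080, 0.4270, 0.7010, 1.0000
Σ (Xₖ−Xₖ₋₁)(Yₖ+Yₖ₋₁) = (1/5)(0.0710+0.0000) + (1/5)(0.2080+0.0710) + (1/5)(0.4270+0.2080) + (1/5)(0.7010+0.4270) + (1/5)(1.0000+0.7010)
  = 0.0142 + 0.0558 + 0.1270 + 0.2256 + 0.3402 = 0.7628
G = 1 − 0.7628 = 0.2372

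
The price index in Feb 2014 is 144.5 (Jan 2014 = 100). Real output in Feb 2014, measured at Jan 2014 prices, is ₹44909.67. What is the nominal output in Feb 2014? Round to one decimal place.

64894.5

Nominal = Real × (Index/100) = 44909.67 × (144.5/100)
        = 44909.67 × 1.445 = 64894.4731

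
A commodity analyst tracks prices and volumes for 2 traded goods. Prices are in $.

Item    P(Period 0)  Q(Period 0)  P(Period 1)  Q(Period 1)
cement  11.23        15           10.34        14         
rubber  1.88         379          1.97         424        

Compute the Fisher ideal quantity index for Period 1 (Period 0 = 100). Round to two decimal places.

108.51

Laspeyres component (base-period weights):
ΣP(Period 0)Q(Period 1) = 11.23×14 + 1.88×424 = 157.22 + 797.12 = 954.34
ΣP(Period 0)Q(Period 0) = 11.23×15 + 1.88×379 = 168.45 + 712.52 = 880.97
L = 954.34 / 880.97 × 100 = 108.3283
Paasche component (current-period weights):
ΣP(Period 1)Q(Period 1) = 10.34×14 + 1.97×424 = 144.76 + 835.28 = 980.04
ΣP(Period 1)Q(Period 0) = 10.34×15 + 1.97×379 = 155.1 + 746.63 = 901.73
P = 980.04 / 901.73 × 100 = 108.6844
Fisher = √(L × P) = √(108.3283 × 108.6844) = 108.5062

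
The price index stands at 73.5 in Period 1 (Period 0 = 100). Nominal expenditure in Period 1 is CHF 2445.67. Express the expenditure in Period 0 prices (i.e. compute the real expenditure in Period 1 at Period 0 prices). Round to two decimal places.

Real = Nominal ÷ (Index/100) = 2445.67 ÷ (73.5/100)
     = 2445.67 ÷ 0.735 = 3327.4422

3327.44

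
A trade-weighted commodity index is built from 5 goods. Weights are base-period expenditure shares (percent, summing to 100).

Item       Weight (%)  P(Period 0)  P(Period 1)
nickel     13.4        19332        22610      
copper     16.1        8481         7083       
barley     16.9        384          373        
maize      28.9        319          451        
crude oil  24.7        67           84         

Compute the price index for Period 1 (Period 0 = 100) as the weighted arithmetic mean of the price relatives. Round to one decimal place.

nickel: 13.4 × (22610/19332) = 13.4 × 1.169563 = 15.6721
copper: 16.1 × (7083/8481) = 16.1 × 0.835161 = 13.4461
barley: 16.9 × (373/384) = 16.9 × 0.971354 = 16.4159
maize: 28.9 × (451/319) = 28.9 × 1.413793 = 40.8586
crude oil: 24.7 × (84/67) = 24.7 × 1.253731 = 30.9672
Index = Σ wᵢ·(p₁ᵢ/p₀ᵢ) = 15.6721 + 13.4461 + 16.4159 + 40.8586 + 30.9672 = 117.3599

117.4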